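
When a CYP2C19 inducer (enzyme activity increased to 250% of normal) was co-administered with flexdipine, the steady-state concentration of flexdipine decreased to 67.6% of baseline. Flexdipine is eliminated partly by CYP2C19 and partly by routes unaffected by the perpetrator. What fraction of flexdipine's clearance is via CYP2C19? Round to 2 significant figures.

Let x = fm,CYP2C19. Because steady-state concentration ∝ 1/CL, relative clearance rose to 1/0.676 = 1.479.
Setting x·2.5 + (1 − x) = 1.479 and solving: x = (1.479 − 1)/(2.5 − 1) = 0.32.

0.32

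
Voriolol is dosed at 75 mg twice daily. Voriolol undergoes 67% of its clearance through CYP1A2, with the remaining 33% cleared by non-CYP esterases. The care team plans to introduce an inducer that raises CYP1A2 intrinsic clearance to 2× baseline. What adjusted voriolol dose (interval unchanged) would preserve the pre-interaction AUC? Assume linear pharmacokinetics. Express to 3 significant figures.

125 mg

The CYP1A2 pathway (67% of clearance) is boosted to 2× activity: 0.67 × 2 = 1.34.
Non-CYP routes (33%) are unchanged.
Relative clearance = 1.34 + 0.33 = 1.67.
Exposure is unchanged when dose changes in proportion to clearance. New dose = 75 mg × 1.67 = 125 mg.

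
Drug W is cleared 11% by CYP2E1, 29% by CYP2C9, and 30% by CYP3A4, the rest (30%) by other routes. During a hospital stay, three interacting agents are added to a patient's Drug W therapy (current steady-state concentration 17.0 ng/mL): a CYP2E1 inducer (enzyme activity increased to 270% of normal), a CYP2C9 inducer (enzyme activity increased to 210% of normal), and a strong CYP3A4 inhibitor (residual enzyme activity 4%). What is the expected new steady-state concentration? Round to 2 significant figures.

14 ng/mL

The CYP2E1 pathway (11% of clearance) rises to 2.7× activity: 0.11 × 2.7 = 0.297.
The CYP2C9 pathway (29% of clearance) rises to 2.1× activity: 0.29 × 2.1 = 0.609.
The CYP3A4 pathway (30% of clearance) falls to 0.04× activity: 0.3 × 0.04 = 0.012.
The remaining 30% of clearance is unaffected.
Relative clearance = 0.297 + 0.609 + 0.012 + 0.3 = 1.218.
Steady-state concentration ∝ 1/CL: new value = 17.0 / 1.218 = 14 ng/mL.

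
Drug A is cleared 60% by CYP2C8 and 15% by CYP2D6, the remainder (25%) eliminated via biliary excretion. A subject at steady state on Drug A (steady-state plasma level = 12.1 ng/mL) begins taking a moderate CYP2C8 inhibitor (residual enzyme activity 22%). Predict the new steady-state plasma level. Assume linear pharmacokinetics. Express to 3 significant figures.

22.7 ng/mL

The CYP2C8 pathway (60% of clearance) falls to 0.22× activity: 0.6 × 0.22 = 0.132.
CYP2D6 (15%) and the residual 25% are unaffected.
Relative clearance = 0.132 + 0.15 + 0.25 = 0.532.
With dosing unchanged, steady-state plasma level scales as 1/CL: 12.1 / 0.532 = 22.7 ng/mL.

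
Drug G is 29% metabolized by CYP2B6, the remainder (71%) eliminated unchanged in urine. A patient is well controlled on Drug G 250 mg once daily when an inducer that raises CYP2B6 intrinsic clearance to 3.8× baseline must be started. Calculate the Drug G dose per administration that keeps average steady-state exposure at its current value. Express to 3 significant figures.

453 mg

The CYP2B6 pathway (29% of clearance) is boosted to 3.8× activity: 0.29 × 3.8 = 1.102.
Non-CYP routes (71%) are unchanged.
CL_new/CL_old = 1.102 + 0.71 = 1.812.
To maintain the same steady-state level, dose must scale with clearance: new dose = 250 × 1.812 = 453 mg.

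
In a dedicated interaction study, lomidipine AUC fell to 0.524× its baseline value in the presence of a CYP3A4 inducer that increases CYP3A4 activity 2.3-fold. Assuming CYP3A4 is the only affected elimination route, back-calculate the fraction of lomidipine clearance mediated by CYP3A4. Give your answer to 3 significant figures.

CL'/CL = 1 / 0.524 = 1.908
2.3·fm + (1 − fm) = 1.908
fm = (1.908 − 1) / (2.3 − 1) = 0.699

0.699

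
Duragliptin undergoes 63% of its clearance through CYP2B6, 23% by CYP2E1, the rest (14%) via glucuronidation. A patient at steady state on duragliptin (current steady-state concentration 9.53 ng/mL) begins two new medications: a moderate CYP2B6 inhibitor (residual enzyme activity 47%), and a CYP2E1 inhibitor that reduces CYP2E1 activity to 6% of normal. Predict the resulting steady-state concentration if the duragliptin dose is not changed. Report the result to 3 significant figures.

The CYP2B6 pathway (63% of clearance) is reduced to 0.47× activity: 0.63 × 0.47 = 0.2961.
The CYP2E1 pathway (23% of clearance) drops to 0.06× activity: 0.23 × 0.06 = 0.0138.
Non-CYP routes (14%) are unchanged.
Relative clearance = 0.2961 + 0.0138 + 0.14 = 0.4499.
Steady-state concentration ∝ 1/CL: new value = 9.53 / 0.4499 = 21.2 ng/mL.

21.2 ng/mL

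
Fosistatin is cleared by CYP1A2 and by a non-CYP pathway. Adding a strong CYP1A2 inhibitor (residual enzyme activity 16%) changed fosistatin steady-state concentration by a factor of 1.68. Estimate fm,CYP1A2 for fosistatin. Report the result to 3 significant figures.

0.482

Call the CYP1A2 fraction fm. After the interaction, CL_new/CL_old = fm × 0.16 + (1 − fm).
Steady-state concentration ratio = 1 / (new CL fraction), so new CL fraction = 1 / 1.68 = 0.5952.
fm × 0.16 + 1 − fm = 0.5952  ⇒  fm × (0.16 − 1) = −0.4048  ⇒  fm = 0.482.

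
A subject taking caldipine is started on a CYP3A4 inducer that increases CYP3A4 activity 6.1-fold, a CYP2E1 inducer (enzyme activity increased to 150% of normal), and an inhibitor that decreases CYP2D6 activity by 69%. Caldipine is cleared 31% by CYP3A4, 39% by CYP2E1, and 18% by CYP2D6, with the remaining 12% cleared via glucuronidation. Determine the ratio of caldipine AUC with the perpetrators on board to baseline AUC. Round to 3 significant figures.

0.377

CYP3A4: 0.31 × 6.1 = 1.891
CYP2E1: 0.39 × 1.5 = 0.585
CYP2D6: 0.18 × 0.31 = 0.0558
Other: 0.12 (unchanged)
Relative clearance = 1.891 + 0.585 + 0.0558 + 0.12 = 2.6518.
Net AUC ratio = 1 / 2.6518 = 0.377.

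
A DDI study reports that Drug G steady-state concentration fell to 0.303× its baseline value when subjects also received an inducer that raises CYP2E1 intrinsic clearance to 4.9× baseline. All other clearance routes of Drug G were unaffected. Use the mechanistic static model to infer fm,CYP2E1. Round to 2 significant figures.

0.59

Write x for the fraction cleared via CYP2E1. The observed steady-state concentration change means clearance rose to 1/0.303 = 3.3 of baseline.
Setting x·4.9 + (1 − x) = 3.3 and solving: x = (3.3 − 1)/(4.9 − 1) = 0.59.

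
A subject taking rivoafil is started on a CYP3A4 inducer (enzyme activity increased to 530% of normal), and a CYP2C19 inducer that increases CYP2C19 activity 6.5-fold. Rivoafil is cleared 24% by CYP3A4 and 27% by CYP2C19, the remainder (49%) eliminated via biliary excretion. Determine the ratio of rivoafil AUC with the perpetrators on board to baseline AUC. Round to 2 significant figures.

The CYP3A4 pathway (24% of clearance) increases to 5.3× activity: 0.24 × 5.3 = 1.272.
The CYP2C19 pathway (27% of clearance) increases to 6.5× activity: 0.27 × 6.5 = 1.755.
Non-CYP routes (49%) are unchanged.
Relative clearance = 1.272 + 1.755 + 0.49 = 3.517.
Because AUC varies inversely with clearance, the combined effect is 1 / 3.517 = 0.28.

0.28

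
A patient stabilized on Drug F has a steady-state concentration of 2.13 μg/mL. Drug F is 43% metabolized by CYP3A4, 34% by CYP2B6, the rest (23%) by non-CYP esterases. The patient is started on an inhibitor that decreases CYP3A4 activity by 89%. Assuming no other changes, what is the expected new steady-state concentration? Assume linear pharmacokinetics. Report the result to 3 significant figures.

The CYP3A4 pathway (43% of clearance) falls to 0.11× activity: 0.43 × 0.11 = 0.0473.
CYP2B6 (34%) and the residual 23% are unaffected.
Relative clearance = 0.0473 + 0.34 + 0.23 = 0.6173.
With dosing unchanged, steady-state concentration scales as 1/CL: 2.13 / 0.6173 = 3.45 μg/mL.

3.45 μg/mL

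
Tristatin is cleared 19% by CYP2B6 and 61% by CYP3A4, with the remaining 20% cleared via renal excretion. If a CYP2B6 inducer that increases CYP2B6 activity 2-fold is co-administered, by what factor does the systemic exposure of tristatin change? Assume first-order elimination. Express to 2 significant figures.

0.84

The CYP2B6 pathway (19% of clearance) increases to 2× activity: 0.19 × 2 = 0.38.
CYP3A4 (61%) and the residual 20% are unaffected.
Relative clearance = 0.38 + 0.61 + 0.2 = 1.19.
Systemic exposure is inversely proportional to clearance, so the fold-change is 1 / 1.19 = 0.84.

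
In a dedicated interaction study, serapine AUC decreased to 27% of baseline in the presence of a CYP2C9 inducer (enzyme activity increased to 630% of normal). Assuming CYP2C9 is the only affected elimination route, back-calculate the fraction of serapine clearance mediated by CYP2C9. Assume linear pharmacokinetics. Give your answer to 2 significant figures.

0.51

Let x = fm,CYP2C9. Because AUC ∝ 1/CL, relative clearance rose to 1/0.270 = 3.704.
Only the CYP2C9 route changed, so 3.704 = x·6.3 + (1 − x), giving x = 0.51.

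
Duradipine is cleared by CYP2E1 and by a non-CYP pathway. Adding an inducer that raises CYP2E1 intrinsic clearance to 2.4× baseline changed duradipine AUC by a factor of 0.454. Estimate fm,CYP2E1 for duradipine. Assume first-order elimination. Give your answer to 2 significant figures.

0.86

CL'/CL = 1 / 0.454 = 2.203
2.4·fm + (1 − fm) = 2.203
fm = (2.203 − 1) / (2.4 − 1) = 0.86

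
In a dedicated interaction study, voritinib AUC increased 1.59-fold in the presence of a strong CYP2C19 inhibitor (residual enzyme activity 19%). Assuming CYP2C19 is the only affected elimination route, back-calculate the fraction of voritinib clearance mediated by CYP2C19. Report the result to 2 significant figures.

0.46

Write x for the fraction cleared via CYP2C19. The observed AUC change means clearance fell to 1/1.59 = 0.6289 of baseline.
Only the CYP2C19 route changed, so 0.6289 = x·0.19 + (1 − x), giving x = 0.46.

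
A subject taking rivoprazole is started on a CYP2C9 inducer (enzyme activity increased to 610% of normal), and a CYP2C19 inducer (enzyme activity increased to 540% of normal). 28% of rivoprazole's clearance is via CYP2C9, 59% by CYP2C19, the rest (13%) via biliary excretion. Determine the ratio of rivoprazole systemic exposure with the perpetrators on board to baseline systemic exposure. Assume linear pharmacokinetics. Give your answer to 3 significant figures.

The CYP2C9 pathway (28% of clearance) increases to 6.1× activity: 0.28 × 6.1 = 1.708.
The CYP2C19 pathway (59% of clearance) rises to 5.4× activity: 0.59 × 5.4 = 3.186.
The remaining 13% of clearance is unaffected.
Relative clearance = 1.708 + 3.186 + 0.13 = 5.024.
Systemic exposure ∝ 1/CL: fold-change = 1 / 5.024 = 0.199.

0.199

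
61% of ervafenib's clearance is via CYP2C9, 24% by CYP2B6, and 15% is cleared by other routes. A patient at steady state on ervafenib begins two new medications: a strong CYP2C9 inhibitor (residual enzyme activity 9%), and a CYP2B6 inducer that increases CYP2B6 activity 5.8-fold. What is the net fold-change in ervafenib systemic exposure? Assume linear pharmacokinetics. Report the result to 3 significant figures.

CYP2C9: 0.61 × 0.09 = 0.0549
CYP2B6: 0.24 × 5.8 = 1.392
Other: 0.15 (unchanged)
Relative clearance = 0.0549 + 1.392 + 0.15 = 1.5969.
Net systemic exposure ratio = 1 / 1.5969 = 0.626.

0.626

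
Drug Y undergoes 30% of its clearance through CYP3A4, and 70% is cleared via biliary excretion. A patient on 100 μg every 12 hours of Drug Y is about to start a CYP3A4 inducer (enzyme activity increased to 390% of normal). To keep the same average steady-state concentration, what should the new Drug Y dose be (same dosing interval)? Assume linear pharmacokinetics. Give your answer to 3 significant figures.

187 μg

The CYP3A4 pathway (30% of clearance) is boosted to 3.9× activity: 0.3 × 3.9 = 1.17.
The remaining 70% of clearance is unaffected.
New clearance relative to baseline: 1.17 + 0.7 = 1.87.
Css,avg = (dose rate)/CL, so holding Css fixed requires dose ∝ CL: 100 × 1.87 = 187 μg.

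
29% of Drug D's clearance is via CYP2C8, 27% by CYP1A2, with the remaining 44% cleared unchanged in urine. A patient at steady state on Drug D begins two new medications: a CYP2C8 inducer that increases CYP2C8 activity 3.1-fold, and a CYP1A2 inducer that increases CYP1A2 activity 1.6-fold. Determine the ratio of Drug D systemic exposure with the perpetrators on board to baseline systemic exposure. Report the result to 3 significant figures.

0.565

CYP2C8: 0.29 × 3.1 = 0.899
CYP1A2: 0.27 × 1.6 = 0.432
Other: 0.44 (unchanged)
Relative clearance = 0.899 + 0.432 + 0.44 = 1.771.
Because systemic exposure varies inversely with clearance, the combined effect is 1 / 1.771 = 0.565.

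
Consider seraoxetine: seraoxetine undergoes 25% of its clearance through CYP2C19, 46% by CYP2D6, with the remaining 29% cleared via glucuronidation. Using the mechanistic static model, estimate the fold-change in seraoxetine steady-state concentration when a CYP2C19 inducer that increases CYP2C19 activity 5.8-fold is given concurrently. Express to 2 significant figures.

0.45

CYP2C19: 0.25 × 5.8 = 1.45
CYP2D6: 0.46 (unchanged)
Other: 0.29 (unchanged)
New clearance relative to baseline: 1.45 + 0.46 + 0.29 = 2.2.
Since steady-state concentration ∝ 1/CL, the ratio is 1 / 2.2 = 0.45.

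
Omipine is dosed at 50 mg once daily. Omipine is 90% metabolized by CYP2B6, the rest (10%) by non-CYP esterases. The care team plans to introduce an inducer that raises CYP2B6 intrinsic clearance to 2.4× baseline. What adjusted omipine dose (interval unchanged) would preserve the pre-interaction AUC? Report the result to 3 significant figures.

113 mg

The CYP2B6 pathway (90% of clearance) rises to 2.4× activity: 0.9 × 2.4 = 2.16.
The remaining 10% of clearance is unaffected.
New clearance relative to baseline: 2.16 + 0.1 = 2.26.
To maintain the same steady-state level, dose must scale with clearance: new dose = 50 × 2.26 = 113 mg.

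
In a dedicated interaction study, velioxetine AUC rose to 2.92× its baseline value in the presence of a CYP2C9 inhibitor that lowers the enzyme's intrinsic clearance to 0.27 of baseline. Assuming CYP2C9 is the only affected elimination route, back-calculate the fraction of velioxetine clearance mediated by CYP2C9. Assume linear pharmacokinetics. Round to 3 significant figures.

0.901

Write x for the fraction cleared via CYP2C9. The observed AUC change means clearance fell to 1/2.92 = 0.3425 of baseline.
Setting x·0.27 + (1 − x) = 0.3425 and solving: x = (0.3425 − 1)/(0.27 − 1) = 0.901.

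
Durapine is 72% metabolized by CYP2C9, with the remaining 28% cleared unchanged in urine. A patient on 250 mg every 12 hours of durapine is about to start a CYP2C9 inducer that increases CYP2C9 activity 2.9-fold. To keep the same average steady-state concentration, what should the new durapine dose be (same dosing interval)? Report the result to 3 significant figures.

The CYP2C9 pathway (72% of clearance) increases to 2.9× activity: 0.72 × 2.9 = 2.088.
The remaining 28% of clearance is unaffected.
CL_new/CL_old = 2.088 + 0.28 = 2.368.
Exposure is unchanged when dose changes in proportion to clearance. New dose = 250 mg × 2.368 = 592 mg.

592 mg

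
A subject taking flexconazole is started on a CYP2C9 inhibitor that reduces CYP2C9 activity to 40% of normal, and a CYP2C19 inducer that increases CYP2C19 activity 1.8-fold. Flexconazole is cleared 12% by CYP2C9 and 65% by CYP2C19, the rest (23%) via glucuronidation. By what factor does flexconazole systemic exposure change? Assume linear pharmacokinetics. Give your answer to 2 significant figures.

CYP2C9: 0.12 × 0.4 = 0.048
CYP2C19: 0.65 × 1.8 = 1.17
Other: 0.23 (unchanged)
New clearance relative to baseline: 0.048 + 1.17 + 0.23 = 1.448.
Because systemic exposure varies inversely with clearance, the combined effect is 1 / 1.448 = 0.69.

0.69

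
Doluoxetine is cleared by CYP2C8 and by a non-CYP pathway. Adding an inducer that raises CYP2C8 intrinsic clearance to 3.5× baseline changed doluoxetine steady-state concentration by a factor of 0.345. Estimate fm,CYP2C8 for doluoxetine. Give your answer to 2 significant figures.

0.76

Write x for the fraction cleared via CYP2C8. The observed steady-state concentration change means clearance rose to 1/0.345 = 2.899 of baseline.
Only the CYP2C8 route changed, so 2.899 = x·3.5 + (1 − x), giving x = 0.76.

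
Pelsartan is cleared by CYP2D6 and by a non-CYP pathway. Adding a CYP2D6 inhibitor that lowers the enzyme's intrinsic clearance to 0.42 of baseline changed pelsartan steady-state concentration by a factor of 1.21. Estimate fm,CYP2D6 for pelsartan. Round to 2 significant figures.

Write x for the fraction cleared via CYP2D6. The observed steady-state concentration change means clearance fell to 1/1.21 = 0.8264 of baseline.
Setting x·0.42 + (1 − x) = 0.8264 and solving: x = (0.8264 − 1)/(0.42 − 1) = 0.30.

0.30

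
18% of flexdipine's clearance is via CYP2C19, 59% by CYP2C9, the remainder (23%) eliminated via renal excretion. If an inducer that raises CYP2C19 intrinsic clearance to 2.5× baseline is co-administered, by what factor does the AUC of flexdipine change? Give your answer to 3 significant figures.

0.787

CYP2C19: 0.18 × 2.5 = 0.45
CYP2C9: 0.59 (unchanged)
Other: 0.23 (unchanged)
New clearance relative to baseline: 0.45 + 0.59 + 0.23 = 1.27.
AUC ratio = CL_old/CL_new = 1 / 1.27 = 0.787.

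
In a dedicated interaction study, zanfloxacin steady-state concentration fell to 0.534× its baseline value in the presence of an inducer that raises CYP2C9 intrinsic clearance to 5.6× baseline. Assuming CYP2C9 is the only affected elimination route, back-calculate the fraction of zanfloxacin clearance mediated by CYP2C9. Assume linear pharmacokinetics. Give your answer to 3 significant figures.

0.190

Write x for the fraction cleared via CYP2C9. The observed steady-state concentration change means clearance rose to 1/0.534 = 1.873 of baseline.
Only the CYP2C9 route changed, so 1.873 = x·5.6 + (1 − x), giving x = 0.190.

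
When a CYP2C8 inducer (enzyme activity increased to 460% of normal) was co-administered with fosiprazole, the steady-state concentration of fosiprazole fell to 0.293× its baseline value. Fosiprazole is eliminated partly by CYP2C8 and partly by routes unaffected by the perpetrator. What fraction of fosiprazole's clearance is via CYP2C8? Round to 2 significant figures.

0.67

Let x = fm,CYP2C8. Because steady-state concentration ∝ 1/CL, relative clearance rose to 1/0.293 = 3.413.
Setting x·4.6 + (1 − x) = 3.413 and solving: x = (3.413 − 1)/(4.6 − 1) = 0.67.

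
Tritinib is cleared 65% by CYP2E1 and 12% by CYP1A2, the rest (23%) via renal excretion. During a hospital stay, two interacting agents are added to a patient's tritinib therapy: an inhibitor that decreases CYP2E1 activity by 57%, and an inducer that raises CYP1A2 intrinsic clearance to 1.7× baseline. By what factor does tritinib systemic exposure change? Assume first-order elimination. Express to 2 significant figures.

CYP2E1: 0.65 × 0.43 = 0.2795
CYP1A2: 0.12 × 1.7 = 0.204
Other: 0.23 (unchanged)
Relative clearance = 0.2795 + 0.204 + 0.23 = 0.7135.
Because systemic exposure varies inversely with clearance, the combined effect is 1 / 0.7135 = 1.4.

1.4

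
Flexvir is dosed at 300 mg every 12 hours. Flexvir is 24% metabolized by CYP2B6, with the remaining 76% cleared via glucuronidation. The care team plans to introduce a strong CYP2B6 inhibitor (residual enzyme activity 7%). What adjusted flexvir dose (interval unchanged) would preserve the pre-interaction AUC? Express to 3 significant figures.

CYP2B6: 0.24 × 0.07 = 0.0168
Other: 0.76 (unchanged)
Relative clearance = 0.0168 + 0.76 = 0.7768.
Css,avg = (dose rate)/CL, so holding Css fixed requires dose ∝ CL: 300 × 0.7768 = 233 mg.

233 mg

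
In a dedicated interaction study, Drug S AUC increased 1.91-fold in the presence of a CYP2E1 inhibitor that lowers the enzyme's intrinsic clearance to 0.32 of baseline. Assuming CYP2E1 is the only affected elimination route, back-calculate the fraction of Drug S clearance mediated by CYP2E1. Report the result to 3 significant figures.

0.701

Call the CYP2E1 fraction fm. After the interaction, CL_new/CL_old = fm × 0.32 + (1 − fm).
AUC ratio = 1 / (new CL fraction), so new CL fraction = 1 / 1.91 = 0.5236.
fm × 0.32 + 1 − fm = 0.5236  ⇒  fm × (0.32 − 1) = −0.4764  ⇒  fm = 0.701.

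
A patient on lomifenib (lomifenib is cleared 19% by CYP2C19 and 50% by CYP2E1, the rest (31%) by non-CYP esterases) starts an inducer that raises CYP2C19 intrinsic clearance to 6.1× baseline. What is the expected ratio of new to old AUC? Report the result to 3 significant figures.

0.508

CYP2C19: 0.19 × 6.1 = 1.159
CYP2E1: 0.5 (unchanged)
Other: 0.31 (unchanged)
New clearance relative to baseline: 1.159 + 0.5 + 0.31 = 1.969.
AUC ratio = CL_old/CL_new = 1 / 1.969 = 0.508.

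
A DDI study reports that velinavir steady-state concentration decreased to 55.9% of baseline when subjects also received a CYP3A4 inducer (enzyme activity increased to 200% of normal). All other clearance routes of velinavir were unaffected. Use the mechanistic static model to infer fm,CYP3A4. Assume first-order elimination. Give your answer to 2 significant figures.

0.79

Write x for the fraction cleared via CYP3A4. The observed steady-state concentration change means clearance rose to 1/0.559 = 1.789 of baseline.
Only the CYP3A4 route changed, so 1.789 = x·2 + (1 − x), giving x = 0.79.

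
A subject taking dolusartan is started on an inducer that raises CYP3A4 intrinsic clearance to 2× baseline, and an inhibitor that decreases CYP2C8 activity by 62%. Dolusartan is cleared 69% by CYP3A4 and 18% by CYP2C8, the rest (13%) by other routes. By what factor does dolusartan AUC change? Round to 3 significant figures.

0.634

The CYP3A4 pathway (69% of clearance) increases to 2× activity: 0.69 × 2 = 1.38.
The CYP2C8 pathway (18% of clearance) is reduced to 0.38× activity: 0.18 × 0.38 = 0.0684.
Non-CYP routes (13%) are unchanged.
New clearance relative to baseline: 1.38 + 0.0684 + 0.13 = 1.5784.
Net AUC ratio = 1 / 1.5784 = 0.634.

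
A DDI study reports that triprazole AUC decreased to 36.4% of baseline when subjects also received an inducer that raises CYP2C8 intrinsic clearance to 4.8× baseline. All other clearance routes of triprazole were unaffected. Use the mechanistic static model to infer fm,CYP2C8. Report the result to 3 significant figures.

0.460

Call the CYP2C8 fraction fm. After the interaction, CL_new/CL_old = fm × 4.8 + (1 − fm).
AUC ratio = 1 / (new CL fraction), so new CL fraction = 1 / 0.364 = 2.747.
fm × 4.8 + 1 − fm = 2.747  ⇒  fm × (4.8 − 1) = 1.747  ⇒  fm = 0.460.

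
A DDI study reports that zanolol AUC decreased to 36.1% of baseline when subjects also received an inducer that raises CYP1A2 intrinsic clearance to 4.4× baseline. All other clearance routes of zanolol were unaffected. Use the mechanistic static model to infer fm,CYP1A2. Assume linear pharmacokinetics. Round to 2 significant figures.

Call the CYP1A2 fraction fm. After the interaction, CL_new/CL_old = fm × 4.4 + (1 − fm).
AUC ratio = 1 / (new CL fraction), so new CL fraction = 1 / 0.361 = 2.77.
fm × 4.4 + 1 − fm = 2.77  ⇒  fm × (4.4 − 1) = 1.77  ⇒  fm = 0.52.

0.52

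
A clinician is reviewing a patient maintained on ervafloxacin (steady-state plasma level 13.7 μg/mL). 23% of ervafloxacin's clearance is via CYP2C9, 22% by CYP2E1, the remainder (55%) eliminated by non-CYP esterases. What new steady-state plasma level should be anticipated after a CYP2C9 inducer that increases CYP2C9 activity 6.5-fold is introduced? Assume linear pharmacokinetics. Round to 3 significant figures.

The CYP2C9 pathway (23% of clearance) rises to 6.5× activity: 0.23 × 6.5 = 1.495.
CYP2E1 (22%) and the residual 55% are unaffected.
New clearance relative to baseline: 1.495 + 0.22 + 0.55 = 2.265.
With dosing unchanged, steady-state plasma level scales as 1/CL: 13.7 / 2.265 = 6.05 μg/mL.

6.05 μg/mL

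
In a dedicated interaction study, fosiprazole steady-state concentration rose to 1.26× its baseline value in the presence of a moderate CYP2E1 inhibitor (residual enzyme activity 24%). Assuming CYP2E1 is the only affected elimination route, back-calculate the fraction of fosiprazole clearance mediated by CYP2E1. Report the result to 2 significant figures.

Write x for the fraction cleared via CYP2E1. The observed steady-state concentration change means clearance fell to 1/1.26 = 0.7937 of baseline.
Only the CYP2E1 route changed, so 0.7937 = x·0.24 + (1 − x), giving x = 0.27.

0.27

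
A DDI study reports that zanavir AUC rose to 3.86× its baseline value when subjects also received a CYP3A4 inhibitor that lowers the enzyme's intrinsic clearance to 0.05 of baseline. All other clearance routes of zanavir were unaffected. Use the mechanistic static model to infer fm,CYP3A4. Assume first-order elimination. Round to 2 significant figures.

CL'/CL = 1 / 3.86 = 0.2591
0.05·fm + (1 − fm) = 0.2591
fm = (0.2591 − 1) / (0.05 − 1) = 0.78

0.78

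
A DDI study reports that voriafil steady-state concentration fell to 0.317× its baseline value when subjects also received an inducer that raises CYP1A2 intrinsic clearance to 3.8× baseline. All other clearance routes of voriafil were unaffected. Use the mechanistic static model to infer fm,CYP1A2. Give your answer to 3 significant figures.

0.769

Call the CYP1A2 fraction fm. After the interaction, CL_new/CL_old = fm × 3.8 + (1 − fm).
Steady-state concentration ratio = 1 / (new CL fraction), so new CL fraction = 1 / 0.317 = 3.155.
fm × 3.8 + 1 − fm = 3.155  ⇒  fm × (3.8 − 1) = 2.155  ⇒  fm = 0.769.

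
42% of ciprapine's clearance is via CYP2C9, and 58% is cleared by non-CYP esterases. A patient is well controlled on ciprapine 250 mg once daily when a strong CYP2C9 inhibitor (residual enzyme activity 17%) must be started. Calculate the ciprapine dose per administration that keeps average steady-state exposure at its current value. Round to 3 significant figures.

163 mg

CYP2C9: 0.42 × 0.17 = 0.0714
Other: 0.58 (unchanged)
Relative clearance = 0.0714 + 0.58 = 0.6514.
To maintain the same steady-state level, dose must scale with clearance: new dose = 250 × 0.6514 = 163 mg.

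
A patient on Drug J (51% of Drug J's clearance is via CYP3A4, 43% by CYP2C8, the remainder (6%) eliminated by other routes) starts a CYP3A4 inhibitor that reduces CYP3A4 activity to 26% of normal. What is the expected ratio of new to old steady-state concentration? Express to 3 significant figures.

1.61

CYP3A4: 0.51 × 0.26 = 0.1326
CYP2C8: 0.43 (unchanged)
Other: 0.06 (unchanged)
New clearance relative to baseline: 0.1326 + 0.43 + 0.06 = 0.6226.
Since steady-state concentration ∝ 1/CL, the ratio is 1 / 0.6226 = 1.61.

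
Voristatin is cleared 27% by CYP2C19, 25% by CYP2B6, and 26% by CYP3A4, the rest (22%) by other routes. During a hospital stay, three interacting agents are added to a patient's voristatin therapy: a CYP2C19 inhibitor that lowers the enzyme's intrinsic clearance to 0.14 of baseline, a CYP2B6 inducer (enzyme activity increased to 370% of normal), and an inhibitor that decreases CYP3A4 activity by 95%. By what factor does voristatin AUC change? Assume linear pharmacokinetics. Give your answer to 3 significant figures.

0.836

The CYP2C19 pathway (27% of clearance) falls to 0.14× activity: 0.27 × 0.14 = 0.0378.
The CYP2B6 pathway (25% of clearance) increases to 3.7× activity: 0.25 × 3.7 = 0.925.
The CYP3A4 pathway (26% of clearance) drops to 0.05× activity: 0.26 × 0.05 = 0.013.
Non-CYP routes (22%) are unchanged.
Relative clearance = 0.0378 + 0.925 + 0.013 + 0.22 = 1.1958.
AUC ∝ 1/CL: fold-change = 1 / 1.1958 = 0.836.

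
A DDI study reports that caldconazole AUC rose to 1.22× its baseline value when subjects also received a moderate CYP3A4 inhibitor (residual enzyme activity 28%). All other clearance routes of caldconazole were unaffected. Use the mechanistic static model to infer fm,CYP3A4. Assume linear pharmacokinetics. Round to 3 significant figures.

0.250

Let x = fm,CYP3A4. Because AUC ∝ 1/CL, relative clearance fell to 1/1.22 = 0.8197.
Setting x·0.28 + (1 − x) = 0.8197 and solving: x = (0.8197 − 1)/(0.28 − 1) = 0.250.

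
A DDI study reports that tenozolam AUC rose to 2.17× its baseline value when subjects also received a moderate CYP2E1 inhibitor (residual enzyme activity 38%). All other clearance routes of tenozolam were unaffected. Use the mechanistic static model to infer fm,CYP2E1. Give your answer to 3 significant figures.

Write x for the fraction cleared via CYP2E1. The observed AUC change means clearance fell to 1/2.17 = 0.4608 of baseline.
Setting x·0.38 + (1 − x) = 0.4608 and solving: x = (0.4608 − 1)/(0.38 − 1) = 0.870.

0.870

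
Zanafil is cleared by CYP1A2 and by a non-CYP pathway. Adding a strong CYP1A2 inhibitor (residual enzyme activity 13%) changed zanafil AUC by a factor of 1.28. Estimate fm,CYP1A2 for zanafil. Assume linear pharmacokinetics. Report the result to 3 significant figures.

0.251

Call the CYP1A2 fraction fm. After the interaction, CL_new/CL_old = fm × 0.13 + (1 − fm).
AUC ratio = 1 / (new CL fraction), so new CL fraction = 1 / 1.28 = 0.7812.
fm × 0.13 + 1 − fm = 0.7812  ⇒  fm × (0.13 − 1) = −0.2188  ⇒  fm = 0.251.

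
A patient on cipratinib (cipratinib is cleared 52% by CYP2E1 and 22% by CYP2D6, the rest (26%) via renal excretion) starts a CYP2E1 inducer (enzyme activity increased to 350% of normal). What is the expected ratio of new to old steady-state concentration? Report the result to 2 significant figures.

0.43

The CYP2E1 pathway (52% of clearance) is boosted to 3.5× activity: 0.52 × 3.5 = 1.82.
CYP2D6 (22%) and the residual 26% are unaffected.
Relative clearance = 1.82 + 0.22 + 0.26 = 2.3.
Steady-state concentration ratio = CL_old/CL_new = 1 / 2.3 = 0.43.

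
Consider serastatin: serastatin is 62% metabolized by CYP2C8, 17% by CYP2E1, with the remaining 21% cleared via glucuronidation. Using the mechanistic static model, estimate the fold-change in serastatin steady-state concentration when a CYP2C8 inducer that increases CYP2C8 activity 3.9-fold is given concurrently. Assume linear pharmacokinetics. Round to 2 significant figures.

0.36

CYP2C8: 0.62 × 3.9 = 2.418
CYP2E1: 0.17 (unchanged)
Other: 0.21 (unchanged)
New clearance relative to baseline: 2.418 + 0.17 + 0.21 = 2.798.
Steady-state concentration is inversely proportional to clearance, so the fold-change is 1 / 2.798 = 0.36.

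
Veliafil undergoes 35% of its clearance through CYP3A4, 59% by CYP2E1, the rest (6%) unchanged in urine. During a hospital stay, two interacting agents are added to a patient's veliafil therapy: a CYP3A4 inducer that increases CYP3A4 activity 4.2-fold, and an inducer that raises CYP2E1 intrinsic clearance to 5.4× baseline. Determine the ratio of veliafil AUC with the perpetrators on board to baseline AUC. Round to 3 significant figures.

The CYP3A4 pathway (35% of clearance) increases to 4.2× activity: 0.35 × 4.2 = 1.47.
The CYP2E1 pathway (59% of clearance) increases to 5.4× activity: 0.59 × 5.4 = 3.186.
The remaining 6% of clearance is unaffected.
New clearance relative to baseline: 1.47 + 3.186 + 0.06 = 4.716.
AUC ∝ 1/CL: fold-change = 1 / 4.716 = 0.212.

0.212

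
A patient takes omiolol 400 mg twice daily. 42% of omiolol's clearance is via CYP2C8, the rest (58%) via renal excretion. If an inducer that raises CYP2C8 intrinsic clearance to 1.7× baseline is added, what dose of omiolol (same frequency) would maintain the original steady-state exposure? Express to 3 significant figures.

518 mg

CYP2C8: 0.42 × 1.7 = 0.714
Other: 0.58 (unchanged)
Relative clearance = 0.714 + 0.58 = 1.294.
To maintain the same steady-state level, dose must scale with clearance: new dose = 400 × 1.294 = 518 mg.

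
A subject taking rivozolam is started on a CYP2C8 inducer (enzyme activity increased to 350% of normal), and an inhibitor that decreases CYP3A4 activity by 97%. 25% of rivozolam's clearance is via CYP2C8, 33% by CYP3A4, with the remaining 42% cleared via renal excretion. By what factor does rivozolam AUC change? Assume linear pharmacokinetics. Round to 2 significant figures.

0.77

The CYP2C8 pathway (25% of clearance) is boosted to 3.5× activity: 0.25 × 3.5 = 0.875.
The CYP3A4 pathway (33% of clearance) drops to 0.03× activity: 0.33 × 0.03 = 0.0099.
The remaining 42% of clearance is unaffected.
Relative clearance = 0.875 + 0.0099 + 0.42 = 1.3049.
Because AUC varies inversely with clearance, the combined effect is 1 / 1.3049 = 0.77.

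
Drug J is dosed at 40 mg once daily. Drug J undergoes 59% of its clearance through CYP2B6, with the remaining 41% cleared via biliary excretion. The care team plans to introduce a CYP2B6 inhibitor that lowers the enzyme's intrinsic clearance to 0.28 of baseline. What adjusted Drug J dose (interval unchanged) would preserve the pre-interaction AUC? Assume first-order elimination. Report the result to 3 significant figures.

23.0 mg

The CYP2B6 pathway (59% of clearance) falls to 0.28× activity: 0.59 × 0.28 = 0.1652.
Non-CYP routes (41%) are unchanged.
Relative clearance = 0.1652 + 0.41 = 0.5752.
Exposure is unchanged when dose changes in proportion to clearance. New dose = 40 mg × 0.5752 = 23.0 mg.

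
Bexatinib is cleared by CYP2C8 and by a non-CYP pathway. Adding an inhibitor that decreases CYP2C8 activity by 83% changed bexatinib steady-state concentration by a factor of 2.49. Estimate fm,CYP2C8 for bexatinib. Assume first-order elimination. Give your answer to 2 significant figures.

0.72

Let x = fm,CYP2C8. Because steady-state concentration ∝ 1/CL, relative clearance fell to 1/2.49 = 0.4016.
Setting x·0.17 + (1 − x) = 0.4016 and solving: x = (0.4016 − 1)/(0.17 − 1) = 0.72.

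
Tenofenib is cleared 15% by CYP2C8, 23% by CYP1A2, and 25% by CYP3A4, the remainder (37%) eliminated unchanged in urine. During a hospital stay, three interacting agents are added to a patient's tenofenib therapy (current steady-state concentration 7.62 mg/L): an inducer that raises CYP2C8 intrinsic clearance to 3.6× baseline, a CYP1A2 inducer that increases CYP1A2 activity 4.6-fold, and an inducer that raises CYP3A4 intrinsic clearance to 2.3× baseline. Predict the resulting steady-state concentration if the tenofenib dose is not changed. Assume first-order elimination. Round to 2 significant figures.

The CYP2C8 pathway (15% of clearance) rises to 3.6× activity: 0.15 × 3.6 = 0.54.
The CYP1A2 pathway (23% of clearance) is boosted to 4.6× activity: 0.23 × 4.6 = 1.058.
The CYP3A4 pathway (25% of clearance) increases to 2.3× activity: 0.25 × 2.3 = 0.575.
The remaining 37% of clearance is unaffected.
Relative clearance = 0.54 + 1.058 + 0.575 + 0.37 = 2.543.
Steady-state concentration ∝ 1/CL: new value = 7.62 / 2.543 = 3.0 mg/L.

3.0 mg/L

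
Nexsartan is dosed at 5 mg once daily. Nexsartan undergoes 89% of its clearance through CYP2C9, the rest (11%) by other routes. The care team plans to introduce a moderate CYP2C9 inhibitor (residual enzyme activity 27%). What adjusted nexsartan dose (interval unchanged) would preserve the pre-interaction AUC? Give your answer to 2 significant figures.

1.8 mg

CYP2C9: 0.89 × 0.27 = 0.2403
Other: 0.11 (unchanged)
Relative clearance = 0.2403 + 0.11 = 0.3503.
Css,avg = (dose rate)/CL, so holding Css fixed requires dose ∝ CL: 5 × 0.3503 = 1.8 mg.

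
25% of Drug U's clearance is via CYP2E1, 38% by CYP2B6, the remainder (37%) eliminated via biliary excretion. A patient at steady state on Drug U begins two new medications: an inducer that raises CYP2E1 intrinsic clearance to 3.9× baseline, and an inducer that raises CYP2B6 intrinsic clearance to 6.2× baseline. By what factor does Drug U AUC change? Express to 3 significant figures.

0.270

The CYP2E1 pathway (25% of clearance) is boosted to 3.9× activity: 0.25 × 3.9 = 0.975.
The CYP2B6 pathway (38% of clearance) is boosted to 6.2× activity: 0.38 × 6.2 = 2.356.
The remaining 37% of clearance is unaffected.
Relative clearance = 0.975 + 2.356 + 0.37 = 3.701.
Because AUC varies inversely with clearance, the combined effect is 1 / 3.701 = 0.270.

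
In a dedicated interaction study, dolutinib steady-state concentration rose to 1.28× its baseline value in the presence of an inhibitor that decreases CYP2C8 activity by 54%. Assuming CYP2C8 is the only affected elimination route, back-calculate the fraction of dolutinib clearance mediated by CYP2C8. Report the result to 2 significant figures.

CL'/CL = 1 / 1.28 = 0.7812
0.46·fm + (1 − fm) = 0.7812
fm = (0.7812 − 1) / (0.46 − 1) = 0.41

0.41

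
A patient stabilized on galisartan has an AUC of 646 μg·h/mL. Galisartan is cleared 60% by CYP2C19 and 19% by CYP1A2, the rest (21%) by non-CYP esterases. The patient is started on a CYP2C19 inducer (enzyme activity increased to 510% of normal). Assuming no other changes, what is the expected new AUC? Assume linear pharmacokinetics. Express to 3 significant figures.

The CYP2C19 pathway (60% of clearance) rises to 5.1× activity: 0.6 × 5.1 = 3.06.
CYP1A2 (19%) and the residual 21% are unaffected.
CL_new/CL_old = 3.06 + 0.19 + 0.21 = 3.46.
AUC ∝ 1/CL, so new value = 646 / 3.46 = 187 μg·h/mL.

187 μg·h/mL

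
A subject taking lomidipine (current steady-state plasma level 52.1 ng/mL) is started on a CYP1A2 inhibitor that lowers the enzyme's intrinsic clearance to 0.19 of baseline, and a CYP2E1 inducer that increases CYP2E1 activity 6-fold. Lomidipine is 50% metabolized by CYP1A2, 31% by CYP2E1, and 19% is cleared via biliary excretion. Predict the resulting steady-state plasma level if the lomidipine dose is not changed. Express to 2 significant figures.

24 ng/mL

CYP1A2: 0.5 × 0.19 = 0.095
CYP2E1: 0.31 × 6 = 1.86
Other: 0.19 (unchanged)
CL_new/CL_old = 0.095 + 1.86 + 0.19 = 2.145.
Steady-state plasma level ∝ 1/CL: new value = 52.1 / 2.145 = 24 ng/mL.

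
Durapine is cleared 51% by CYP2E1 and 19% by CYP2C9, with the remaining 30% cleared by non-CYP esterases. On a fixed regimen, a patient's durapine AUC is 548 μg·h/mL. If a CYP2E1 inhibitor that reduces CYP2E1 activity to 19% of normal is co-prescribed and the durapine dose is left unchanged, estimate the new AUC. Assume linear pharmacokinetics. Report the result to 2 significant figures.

9.3 × 10² μg·h/mL

The CYP2E1 pathway (51% of clearance) is reduced to 0.19× activity: 0.51 × 0.19 = 0.0969.
CYP2C9 (19%) and the residual 30% are unaffected.
New clearance relative to baseline: 0.0969 + 0.19 + 0.3 = 0.5869.
New AUC = baseline ÷ relative clearance = 548 / 0.5869 = 9.3 × 10² μg·h/mL.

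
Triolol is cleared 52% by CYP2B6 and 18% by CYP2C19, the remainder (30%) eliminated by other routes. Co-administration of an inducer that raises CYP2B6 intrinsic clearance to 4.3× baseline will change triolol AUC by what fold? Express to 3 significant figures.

0.368

CYP2B6: 0.52 × 4.3 = 2.236
CYP2C19: 0.18 (unchanged)
Other: 0.3 (unchanged)
Relative clearance = 2.236 + 0.18 + 0.3 = 2.716.
AUC is inversely proportional to clearance, so the fold-change is 1 / 2.716 = 0.368.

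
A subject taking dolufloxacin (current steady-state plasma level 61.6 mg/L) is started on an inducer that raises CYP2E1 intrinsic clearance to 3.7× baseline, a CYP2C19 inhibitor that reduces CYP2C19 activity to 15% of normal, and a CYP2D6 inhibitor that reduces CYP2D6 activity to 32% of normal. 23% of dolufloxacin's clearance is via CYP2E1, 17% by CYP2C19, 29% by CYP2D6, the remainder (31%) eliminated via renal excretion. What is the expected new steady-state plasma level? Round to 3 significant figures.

The CYP2E1 pathway (23% of clearance) increases to 3.7× activity: 0.23 × 3.7 = 0.851.
The CYP2C19 pathway (17% of clearance) is reduced to 0.15× activity: 0.17 × 0.15 = 0.0255.
The CYP2D6 pathway (29% of clearance) is reduced to 0.32× activity: 0.29 × 0.32 = 0.0928.
Non-CYP routes (31%) are unchanged.
Relative clearance = 0.851 + 0.0255 + 0.0928 + 0.31 = 1.2793.
New steady-state plasma level = 61.6 / 1.2793 = 48.2 mg/L (concentration scales inversely with clearance).

48.2 mg/L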